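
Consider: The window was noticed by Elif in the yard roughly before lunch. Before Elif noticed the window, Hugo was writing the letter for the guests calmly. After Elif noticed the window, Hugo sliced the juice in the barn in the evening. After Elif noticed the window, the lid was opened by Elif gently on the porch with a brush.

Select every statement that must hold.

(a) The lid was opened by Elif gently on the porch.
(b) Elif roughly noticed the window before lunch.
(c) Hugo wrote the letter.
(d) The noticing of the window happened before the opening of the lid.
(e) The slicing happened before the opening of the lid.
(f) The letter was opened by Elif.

(a), (b), (d)

(a) Entailed — the original entails any weakening of itself; this just drops 'with a brush'.
(b) Entailed — every conjunct here is already in the original noticing event.
(c) Not entailed — 'was writing' is progressive on an accomplishment; it does not entail the completed 'wrote'.
(d) Entailed — the narrative places the noticing before the opening.
(e) Not entailed — the narrative doesn't order the slicing relative to the opening.
(f) Not entailed — Elif opened the lid, not the letter; the letter belongs to the writing event.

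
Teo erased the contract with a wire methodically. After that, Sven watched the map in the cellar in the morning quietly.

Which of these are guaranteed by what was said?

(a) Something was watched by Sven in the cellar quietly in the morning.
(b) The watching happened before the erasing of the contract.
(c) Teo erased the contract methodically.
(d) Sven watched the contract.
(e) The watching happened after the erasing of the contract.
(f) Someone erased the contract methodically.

(a) Entailed — the original entails any weakening of itself; this just generalizes the patient.
(b) Not entailed — the narrative places the erasing before the watching, not after.
(c) Entailed — this follows by dropping conjuncts from the erasing event's description.
(d) Not entailed — Sven watched the map, not the contract; the contract belongs to the erasing event.
(e) Entailed — the narrative places the erasing before the watching.
(f) Entailed — the original entails any weakening of itself; this just drops 'with a wire' and generalizes the agent.

(a), (c), (e), (f)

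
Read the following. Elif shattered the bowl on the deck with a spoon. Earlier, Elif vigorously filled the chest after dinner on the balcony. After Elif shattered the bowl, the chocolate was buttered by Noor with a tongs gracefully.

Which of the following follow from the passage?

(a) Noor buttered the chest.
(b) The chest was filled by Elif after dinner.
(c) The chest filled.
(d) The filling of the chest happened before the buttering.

(a) Not entailed — Noor buttered the chocolate, not the chest; the chest belongs to the filling event.
(b) Entailed — this follows by dropping conjuncts from the filling event's description.
(c) Entailed — 'Elif filled the chest' is causative; it entails the inchoative 'the chest filled'.
(d) Entailed — the narrative places the filling before the buttering.

(b), (c), (d)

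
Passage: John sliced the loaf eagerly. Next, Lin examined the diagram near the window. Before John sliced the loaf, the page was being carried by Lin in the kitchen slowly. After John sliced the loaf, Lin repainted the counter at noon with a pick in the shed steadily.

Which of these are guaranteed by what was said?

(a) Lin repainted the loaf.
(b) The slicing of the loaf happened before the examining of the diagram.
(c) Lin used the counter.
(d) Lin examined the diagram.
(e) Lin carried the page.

(b), (d), (e)

(a) Not entailed — Lin repainted the counter, not the loaf; the loaf belongs to the slicing event.
(b) Entailed — the narrative places the slicing before the examining.
(c) Not entailed — the counter is the patient, not an instrument — Lin used a pick.
(d) Entailed — this follows by dropping conjuncts from the examining event's description.
(e) Entailed — 'carry' is an activity; 'was carrying' entails that some carrying happened, so 'carried' holds.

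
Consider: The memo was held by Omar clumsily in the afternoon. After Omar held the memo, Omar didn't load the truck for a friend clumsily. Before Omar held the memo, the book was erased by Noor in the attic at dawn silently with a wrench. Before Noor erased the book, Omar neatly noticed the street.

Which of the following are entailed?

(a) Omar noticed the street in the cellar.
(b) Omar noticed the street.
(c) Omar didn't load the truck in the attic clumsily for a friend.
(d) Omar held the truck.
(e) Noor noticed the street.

(b), (c)

(a) Not entailed — 'in the cellar' adds information not in the original event.
(b) Entailed — the original entails any weakening of itself; this just drops 'neatly'.
(c) Entailed — under negation, adding a further restriction is entailed: if no such loading event occurred, none occurred in the attic either.
(d) Not entailed — Omar held the memo, not the truck; the truck belongs to the loading event.
(e) Not entailed — the passage has Omar noticing the street, not Noor.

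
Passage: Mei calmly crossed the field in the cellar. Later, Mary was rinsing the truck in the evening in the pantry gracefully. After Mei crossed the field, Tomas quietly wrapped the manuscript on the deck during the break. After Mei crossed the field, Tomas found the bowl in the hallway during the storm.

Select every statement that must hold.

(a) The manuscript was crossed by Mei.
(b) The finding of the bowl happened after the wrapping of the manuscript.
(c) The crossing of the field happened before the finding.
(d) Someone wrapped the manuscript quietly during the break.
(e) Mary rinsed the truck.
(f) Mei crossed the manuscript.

(a) Not entailed — Mei crossed the field, not the manuscript; the manuscript belongs to the wrapping event.
(b) Not entailed — the narrative doesn't order the wrapping relative to the finding.
(c) Entailed — the narrative places the crossing before the finding.
(d) Entailed — this follows by dropping conjuncts from the wrapping event's description.
(e) Entailed — 'rinse' is an activity; 'was rinsing' entails that some rinsing happened, so 'rinsed' holds.
(f) Not entailed — Mei crossed the field, not the manuscript; the manuscript belongs to the wrapping event.

(c), (d), (e)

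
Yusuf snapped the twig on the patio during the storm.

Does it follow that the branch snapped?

no

Nothing is said about any branch; only the twig is affected.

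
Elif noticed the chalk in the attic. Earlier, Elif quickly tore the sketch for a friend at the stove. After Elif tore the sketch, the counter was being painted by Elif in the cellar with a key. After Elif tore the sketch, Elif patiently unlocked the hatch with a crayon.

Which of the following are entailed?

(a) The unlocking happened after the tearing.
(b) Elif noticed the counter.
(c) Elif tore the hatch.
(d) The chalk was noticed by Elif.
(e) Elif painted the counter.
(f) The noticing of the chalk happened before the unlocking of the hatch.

(a) Entailed — the narrative places the tearing before the unlocking.
(b) Not entailed — Elif noticed the chalk, not the counter; the counter belongs to the painting event.
(c) Not entailed — Elif tore the sketch, not the hatch; the hatch belongs to the unlocking event.
(d) Entailed — the original entails any weakening of itself; this just drops 'in the attic'.
(e) Not entailed — 'was painting' is progressive on an accomplishment; it does not entail the completed 'painted'.
(f) Not entailed — the narrative doesn't order the noticing relative to the unlocking.

(a), (d)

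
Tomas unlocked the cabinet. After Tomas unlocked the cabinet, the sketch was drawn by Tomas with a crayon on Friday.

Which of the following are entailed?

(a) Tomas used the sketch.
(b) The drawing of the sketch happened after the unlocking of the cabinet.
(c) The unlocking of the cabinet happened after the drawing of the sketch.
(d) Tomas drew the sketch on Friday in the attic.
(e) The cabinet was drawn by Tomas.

(b)

(a) Not entailed — the sketch is the patient, not an instrument — Tomas used a crayon.
(b) Entailed — the narrative places the unlocking before the drawing.
(c) Not entailed — the narrative places the unlocking before the drawing, not after.
(d) Not entailed — 'in the attic' adds information not in the original event.
(e) Not entailed — Tomas drew the sketch, not the cabinet; the cabinet belongs to the unlocking event.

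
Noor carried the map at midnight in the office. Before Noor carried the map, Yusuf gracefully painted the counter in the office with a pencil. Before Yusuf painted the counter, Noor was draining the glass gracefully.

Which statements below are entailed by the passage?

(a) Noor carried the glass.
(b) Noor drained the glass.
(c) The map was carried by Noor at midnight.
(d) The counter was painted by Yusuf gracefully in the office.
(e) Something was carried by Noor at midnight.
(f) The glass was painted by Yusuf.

(a) Not entailed — Noor carried the map, not the glass; the glass belongs to the draining event.
(b) Not entailed — 'was draining' is progressive on an accomplishment; it does not entail the completed 'drained'.
(c) Entailed — every conjunct here is already in the original carrying event.
(d) Entailed — every conjunct here is already in the original painting event.
(e) Entailed — dropping 'in the office' and generalizing the patient leaves a sub-description the original still satisfies.
(f) Not entailed — Yusuf painted the counter, not the glass; the glass belongs to the draining event.

(c), (d), (e)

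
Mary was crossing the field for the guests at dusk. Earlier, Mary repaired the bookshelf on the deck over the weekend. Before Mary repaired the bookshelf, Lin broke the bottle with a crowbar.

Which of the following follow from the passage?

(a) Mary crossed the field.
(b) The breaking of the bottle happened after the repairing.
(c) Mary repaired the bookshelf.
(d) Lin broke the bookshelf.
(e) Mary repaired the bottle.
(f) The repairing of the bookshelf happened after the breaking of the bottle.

(c), (f)

(a) Not entailed — 'was crossing' is progressive on an accomplishment; it does not entail the completed 'crossed'.
(b) Not entailed — the narrative places the breaking before the repairing, not after.
(c) Entailed — every conjunct here is already in the original repairing event.
(d) Not entailed — Lin broke the bottle, not the bookshelf; the bookshelf belongs to the repairing event.
(e) Not entailed — Mary repaired the bookshelf, not the bottle; the bottle belongs to the breaking event.
(f) Entailed — the narrative places the breaking before the repairing.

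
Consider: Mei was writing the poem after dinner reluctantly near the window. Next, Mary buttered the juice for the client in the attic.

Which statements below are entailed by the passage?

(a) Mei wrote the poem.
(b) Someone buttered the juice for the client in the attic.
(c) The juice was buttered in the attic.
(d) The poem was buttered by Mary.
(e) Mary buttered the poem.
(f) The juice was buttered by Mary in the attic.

(a) Not entailed — 'was writing' is progressive on an accomplishment; it does not entail the completed 'wrote'.
(b) Entailed — this follows by dropping conjuncts from the buttering event's description.
(c) Entailed — the original entails any weakening of itself; this just drops 'for the client' and generalizes the agent.
(d) Not entailed — Mary buttered the juice, not the poem; the poem belongs to the writing event.
(e) Not entailed — Mary buttered the juice, not the poem; the poem belongs to the writing event.
(f) Entailed — dropping 'for the client' leaves a sub-description the original still satisfies.

(b), (c), (f)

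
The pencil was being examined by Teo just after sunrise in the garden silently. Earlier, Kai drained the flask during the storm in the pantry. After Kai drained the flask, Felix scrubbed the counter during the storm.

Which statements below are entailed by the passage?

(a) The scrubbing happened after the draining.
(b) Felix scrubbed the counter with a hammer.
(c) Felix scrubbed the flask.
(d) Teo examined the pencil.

(a) Entailed — the narrative places the draining before the scrubbing.
(b) Not entailed — 'with a hammer' adds information not in the original event.
(c) Not entailed — Felix scrubbed the counter, not the flask; the flask belongs to the draining event.
(d) Entailed — 'examine' is an activity; 'was examining' entails that some examining happened, so 'examined' holds.

(a), (d)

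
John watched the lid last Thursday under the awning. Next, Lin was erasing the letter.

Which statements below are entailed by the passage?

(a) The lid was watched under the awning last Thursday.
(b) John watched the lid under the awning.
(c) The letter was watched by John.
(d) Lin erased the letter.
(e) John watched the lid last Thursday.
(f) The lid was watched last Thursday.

(a) Entailed — generalizing the agent leaves a sub-description the original still satisfies.
(b) Entailed — this follows by dropping conjuncts from the watching event's description.
(c) Not entailed — John watched the lid, not the letter; the letter belongs to the erasing event.
(d) Not entailed — 'was erasing' is progressive on an accomplishment; it does not entail the completed 'erased'.
(e) Entailed — every conjunct here is already in the original watching event.
(f) Entailed — this follows by dropping conjuncts from the watching event's description.

(a), (b), (e), (f)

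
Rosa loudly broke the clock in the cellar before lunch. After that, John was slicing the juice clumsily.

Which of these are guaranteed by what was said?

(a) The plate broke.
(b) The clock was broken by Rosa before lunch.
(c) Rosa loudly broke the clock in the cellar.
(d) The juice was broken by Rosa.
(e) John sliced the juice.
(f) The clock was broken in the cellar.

(a) Not entailed — the clock is what broke, not the plate.
(b) Entailed — dropping 'in the cellar', 'loudly' leaves a sub-description the original still satisfies.
(c) Entailed — dropping 'before lunch' leaves a sub-description the original still satisfies.
(d) Not entailed — Rosa broke the clock, not the juice; the juice belongs to the slicing event.
(e) Not entailed — 'was slicing' is progressive on an accomplishment; it does not entail the completed 'sliced'.
(f) Entailed — every conjunct here is already in the original breaking event.

(b), (c), (f)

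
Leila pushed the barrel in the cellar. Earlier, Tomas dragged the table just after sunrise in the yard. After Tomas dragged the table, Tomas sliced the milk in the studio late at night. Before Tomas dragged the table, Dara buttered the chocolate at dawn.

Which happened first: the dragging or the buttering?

the buttering

The connectives place the buttering before the dragging.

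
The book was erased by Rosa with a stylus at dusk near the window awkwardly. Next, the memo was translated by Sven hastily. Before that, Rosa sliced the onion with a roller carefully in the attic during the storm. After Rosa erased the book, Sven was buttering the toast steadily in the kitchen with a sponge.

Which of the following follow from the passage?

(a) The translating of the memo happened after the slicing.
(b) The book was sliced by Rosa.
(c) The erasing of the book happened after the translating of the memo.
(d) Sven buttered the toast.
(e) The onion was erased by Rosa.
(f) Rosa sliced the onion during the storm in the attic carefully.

(a), (f)

(a) Entailed — the narrative places the slicing before the translating.
(b) Not entailed — Rosa sliced the onion, not the book; the book belongs to the erasing event.
(c) Not entailed — the narrative places the erasing before the translating, not after.
(d) Not entailed — 'was buttering' is progressive on an accomplishment; it does not entail the completed 'buttered'.
(e) Not entailed — Rosa erased the book, not the onion; the onion belongs to the slicing event.
(f) Entailed — the original entails any weakening of itself; this just drops 'with a roller'.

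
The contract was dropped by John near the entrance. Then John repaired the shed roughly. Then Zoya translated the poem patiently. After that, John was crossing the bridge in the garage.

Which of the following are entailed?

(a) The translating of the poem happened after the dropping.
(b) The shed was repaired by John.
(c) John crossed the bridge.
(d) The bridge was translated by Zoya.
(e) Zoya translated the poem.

(a), (b), (e)

(a) Entailed — the narrative places the dropping before the translating.
(b) Entailed — the original entails any weakening of itself; this just drops 'roughly'.
(c) Not entailed — 'was crossing' is progressive on an accomplishment; it does not entail the completed 'crossed'.
(d) Not entailed — Zoya translated the poem, not the bridge; the bridge belongs to the crossing event.
(e) Entailed — this follows by dropping conjuncts from the translating event's description.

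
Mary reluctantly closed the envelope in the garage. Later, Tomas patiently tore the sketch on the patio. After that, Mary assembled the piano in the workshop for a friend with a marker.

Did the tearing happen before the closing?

no

The narrative orders the closing before the tearing.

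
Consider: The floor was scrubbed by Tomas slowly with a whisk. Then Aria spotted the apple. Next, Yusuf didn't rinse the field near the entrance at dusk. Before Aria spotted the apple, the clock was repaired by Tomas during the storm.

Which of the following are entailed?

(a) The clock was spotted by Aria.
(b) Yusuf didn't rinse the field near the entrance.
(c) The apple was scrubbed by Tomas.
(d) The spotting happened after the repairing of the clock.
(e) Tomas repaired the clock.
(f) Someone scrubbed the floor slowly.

(d), (e), (f)

(a) Not entailed — Aria spotted the apple, not the clock; the clock belongs to the repairing event.
(b) Not entailed — dropping 'at dusk' under negation is not valid — the original leaves open that Yusuf rinsed the field some other way.
(c) Not entailed — Tomas scrubbed the floor, not the apple; the apple belongs to the spotting event.
(d) Entailed — the narrative places the repairing before the spotting.
(e) Entailed — the original entails any weakening of itself; this just drops 'during the storm'.
(f) Entailed — dropping 'with a whisk' and generalizing the agent leaves a sub-description the original still satisfies.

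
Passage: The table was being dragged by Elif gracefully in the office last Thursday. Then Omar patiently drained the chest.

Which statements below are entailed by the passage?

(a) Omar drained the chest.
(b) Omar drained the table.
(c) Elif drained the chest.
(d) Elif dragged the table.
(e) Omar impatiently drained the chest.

(a) Entailed — this follows by dropping conjuncts from the draining event's description.
(b) Not entailed — Omar drained the chest, not the table; the table belongs to the dragging event.
(c) Not entailed — the passage has Omar draining the chest, not Elif.
(d) Entailed — 'drag' is an activity; 'was dragging' entails that some dragging happened, so 'dragged' holds.
(e) Not entailed — 'impatiently' adds a manner not in (and inconsistent with) the original.

(a), (d)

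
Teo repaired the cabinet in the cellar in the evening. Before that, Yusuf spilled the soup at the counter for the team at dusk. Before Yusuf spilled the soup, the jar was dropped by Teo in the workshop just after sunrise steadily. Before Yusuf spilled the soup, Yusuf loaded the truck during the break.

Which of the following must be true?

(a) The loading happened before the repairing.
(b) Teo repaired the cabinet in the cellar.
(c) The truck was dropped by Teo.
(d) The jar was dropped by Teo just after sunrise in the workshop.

(a), (b), (d)

(a) Entailed — the narrative places the loading before the repairing.
(b) Entailed — the original entails any weakening of itself; this just drops 'in the evening'.
(c) Not entailed — Teo dropped the jar, not the truck; the truck belongs to the loading event.
(d) Entailed — dropping 'steadily' leaves a sub-description the original still satisfies.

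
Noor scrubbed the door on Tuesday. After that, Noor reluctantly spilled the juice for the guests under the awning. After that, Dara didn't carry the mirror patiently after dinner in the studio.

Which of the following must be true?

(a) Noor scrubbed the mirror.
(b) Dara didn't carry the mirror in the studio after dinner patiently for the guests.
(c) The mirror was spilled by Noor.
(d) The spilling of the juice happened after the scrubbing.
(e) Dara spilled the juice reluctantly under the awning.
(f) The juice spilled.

(a) Not entailed — Noor scrubbed the door, not the mirror; the mirror belongs to the carrying event.
(b) Entailed — under negation, adding a further restriction is entailed: if no such carrying event occurred, none occurred for the guests either.
(c) Not entailed — Noor spilled the juice, not the mirror; the mirror belongs to the carrying event.
(d) Entailed — the narrative places the scrubbing before the spilling.
(e) Not entailed — the passage has Noor spilling the juice, not Dara.
(f) Entailed — 'Noor spilled the juice' is causative; it entails the inchoative 'the juice spilled'.

(b), (d), (f)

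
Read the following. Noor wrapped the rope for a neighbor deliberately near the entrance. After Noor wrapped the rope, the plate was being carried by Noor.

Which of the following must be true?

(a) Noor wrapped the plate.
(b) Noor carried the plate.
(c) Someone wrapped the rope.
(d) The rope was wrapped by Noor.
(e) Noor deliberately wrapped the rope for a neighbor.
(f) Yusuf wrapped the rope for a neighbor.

(a) Not entailed — Noor wrapped the rope, not the plate; the plate belongs to the carrying event.
(b) Entailed — 'carry' is an activity; 'was carrying' entails that some carrying happened, so 'carried' holds.
(c) Entailed — the original entails any weakening of itself; this just drops 'near the entrance', 'for a neighbor', 'deliberately' and generalizes the agent.
(d) Entailed — this follows by dropping conjuncts from the wrapping event's description.
(e) Entailed — dropping 'near the entrance' leaves a sub-description the original still satisfies.
(f) Not entailed — the passage has Noor wrapping the rope, not Yusuf.

(b), (c), (d), (e)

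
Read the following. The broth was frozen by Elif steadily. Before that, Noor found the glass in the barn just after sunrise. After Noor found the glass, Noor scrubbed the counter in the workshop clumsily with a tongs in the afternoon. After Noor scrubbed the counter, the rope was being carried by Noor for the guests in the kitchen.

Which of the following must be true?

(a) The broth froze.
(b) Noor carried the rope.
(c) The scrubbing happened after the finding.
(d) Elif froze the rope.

(a), (b), (c)

(a) Entailed — 'Elif froze the broth' is causative; it entails the inchoative 'the broth froze'.
(b) Entailed — 'carry' is an activity; 'was carrying' entails that some carrying happened, so 'carried' holds.
(c) Entailed — the narrative places the finding before the scrubbing.
(d) Not entailed — Elif froze the broth, not the rope; the rope belongs to the carrying event.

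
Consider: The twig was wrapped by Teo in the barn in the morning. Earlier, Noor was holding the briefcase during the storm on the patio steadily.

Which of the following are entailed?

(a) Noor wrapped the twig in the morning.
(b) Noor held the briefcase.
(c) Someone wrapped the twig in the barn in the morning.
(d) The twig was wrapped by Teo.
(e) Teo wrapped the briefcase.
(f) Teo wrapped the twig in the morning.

(a) Not entailed — the passage has Teo wrapping the twig, not Noor.
(b) Entailed — 'hold' is an activity; 'was holding' entails that some holding happened, so 'held' holds.
(c) Entailed — this follows by dropping conjuncts from the wrapping event's description.
(d) Entailed — this follows by dropping conjuncts from the wrapping event's description.
(e) Not entailed — Teo wrapped the twig, not the briefcase; the briefcase belongs to the holding event.
(f) Entailed — this follows by dropping conjuncts from the wrapping event's description.

(b), (c), (d), (f)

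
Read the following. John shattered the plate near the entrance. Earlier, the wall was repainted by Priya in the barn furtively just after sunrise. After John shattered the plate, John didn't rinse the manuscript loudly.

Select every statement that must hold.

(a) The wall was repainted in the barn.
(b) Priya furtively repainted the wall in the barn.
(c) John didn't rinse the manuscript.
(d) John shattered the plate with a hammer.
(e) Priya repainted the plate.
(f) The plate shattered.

(a), (b), (f)

(a) Entailed — every conjunct here is already in the original repainting event.
(b) Entailed — every conjunct here is already in the original repainting event.
(c) Not entailed — dropping 'loudly' under negation is not valid — the original leaves open that John rinsed the manuscript some other way.
(d) Not entailed — 'with a hammer' adds information not in the original event.
(e) Not entailed — Priya repainted the wall, not the plate; the plate belongs to the shattering event.
(f) Entailed — 'John shattered the plate' is causative; it entails the inchoative 'the plate shattered'.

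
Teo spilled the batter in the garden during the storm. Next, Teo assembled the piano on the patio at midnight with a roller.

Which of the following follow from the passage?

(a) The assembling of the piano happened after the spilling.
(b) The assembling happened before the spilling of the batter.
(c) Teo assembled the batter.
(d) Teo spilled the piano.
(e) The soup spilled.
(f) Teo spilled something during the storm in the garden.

(a), (f)

(a) Entailed — the narrative places the spilling before the assembling.
(b) Not entailed — the narrative places the spilling before the assembling, not after.
(c) Not entailed — Teo assembled the piano, not the batter; the batter belongs to the spilling event.
(d) Not entailed — Teo spilled the batter, not the piano; the piano belongs to the assembling event.
(e) Not entailed — the batter is what spilled, not the soup.
(f) Entailed — this follows by dropping conjuncts from the spilling event's description.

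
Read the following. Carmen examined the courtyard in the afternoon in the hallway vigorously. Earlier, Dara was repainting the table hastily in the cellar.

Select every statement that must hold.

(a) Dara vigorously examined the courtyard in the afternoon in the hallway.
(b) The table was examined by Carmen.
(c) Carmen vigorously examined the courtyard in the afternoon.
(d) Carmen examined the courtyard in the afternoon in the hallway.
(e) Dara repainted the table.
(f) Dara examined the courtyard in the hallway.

(c), (d)

(a) Not entailed — the passage has Carmen examining the courtyard, not Dara.
(b) Not entailed — Carmen examined the courtyard, not the table; the table belongs to the repainting event.
(c) Entailed — every conjunct here is already in the original examining event.
(d) Entailed — this follows by dropping conjuncts from the examining event's description.
(e) Not entailed — 'was repainting' is progressive on an accomplishment; it does not entail the completed 'repainted'.
(f) Not entailed — the passage has Carmen examining the courtyard, not Dara.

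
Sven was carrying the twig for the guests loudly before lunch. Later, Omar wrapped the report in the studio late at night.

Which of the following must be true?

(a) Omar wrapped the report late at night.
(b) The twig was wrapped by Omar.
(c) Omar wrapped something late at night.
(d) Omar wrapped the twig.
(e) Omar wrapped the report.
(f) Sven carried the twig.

(a), (c), (e), (f)

(a) Entailed — dropping 'in the studio' leaves a sub-description the original still satisfies.
(b) Not entailed — Omar wrapped the report, not the twig; the twig belongs to the carrying event.
(c) Entailed — this follows by dropping conjuncts from the wrapping event's description.
(d) Not entailed — Omar wrapped the report, not the twig; the twig belongs to the carrying event.
(e) Entailed — this follows by dropping conjuncts from the wrapping event's description.
(f) Entailed — 'carry' is an activity; 'was carrying' entails that some carrying happened, so 'carried' holds.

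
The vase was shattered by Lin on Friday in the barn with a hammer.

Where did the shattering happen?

'in the barn' marks the location of the shattering event.

in the barn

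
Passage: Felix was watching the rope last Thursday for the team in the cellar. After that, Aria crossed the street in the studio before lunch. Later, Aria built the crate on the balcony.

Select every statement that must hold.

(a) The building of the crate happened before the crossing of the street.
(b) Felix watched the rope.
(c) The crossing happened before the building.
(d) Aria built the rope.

(b), (c)

(a) Not entailed — the narrative places the crossing before the building, not after.
(b) Entailed — 'watch' is an activity; 'was watching' entails that some watching happened, so 'watched' holds.
(c) Entailed — the narrative places the crossing before the building.
(d) Not entailed — Aria built the crate, not the rope; the rope belongs to the watching event.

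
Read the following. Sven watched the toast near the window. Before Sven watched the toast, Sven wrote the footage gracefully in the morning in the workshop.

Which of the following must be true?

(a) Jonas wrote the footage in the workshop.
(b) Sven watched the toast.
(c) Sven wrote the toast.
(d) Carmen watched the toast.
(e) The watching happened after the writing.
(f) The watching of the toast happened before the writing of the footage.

(a) Not entailed — the passage has Sven writing the footage, not Jonas.
(b) Entailed — dropping 'near the window' leaves a sub-description the original still satisfies.
(c) Not entailed — Sven wrote the footage, not the toast; the toast belongs to the watching event.
(d) Not entailed — the passage has Sven watching the toast, not Carmen.
(e) Entailed — the narrative places the writing before the watching.
(f) Not entailed — the narrative places the writing before the watching, not after.

(b), (e)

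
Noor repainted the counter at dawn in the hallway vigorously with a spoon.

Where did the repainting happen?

'in the hallway' marks the location of the repainting event.

in the hallway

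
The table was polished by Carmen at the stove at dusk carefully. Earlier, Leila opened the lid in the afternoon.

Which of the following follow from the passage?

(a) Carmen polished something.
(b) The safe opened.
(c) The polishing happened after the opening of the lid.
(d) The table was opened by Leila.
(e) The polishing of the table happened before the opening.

(a), (c)

(a) Entailed — this follows by dropping conjuncts from the polishing event's description.
(b) Not entailed — the lid is what opened, not the safe.
(c) Entailed — the narrative places the opening before the polishing.
(d) Not entailed — Leila opened the lid, not the table; the table belongs to the polishing event.
(e) Not entailed — the narrative places the opening before the polishing, not after.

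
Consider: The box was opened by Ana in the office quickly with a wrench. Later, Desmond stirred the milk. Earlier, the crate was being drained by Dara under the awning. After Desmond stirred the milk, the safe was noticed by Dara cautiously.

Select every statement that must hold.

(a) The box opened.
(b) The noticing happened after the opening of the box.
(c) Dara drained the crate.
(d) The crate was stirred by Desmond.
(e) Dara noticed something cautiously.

(a) Entailed — 'Ana opened the box' is causative; it entails the inchoative 'the box opened'.
(b) Entailed — the narrative places the opening before the noticing.
(c) Not entailed — 'was draining' is progressive on an accomplishment; it does not entail the completed 'drained'.
(d) Not entailed — Desmond stirred the milk, not the crate; the crate belongs to the draining event.
(e) Entailed — generalizing the patient leaves a sub-description the original still satisfies.

(a), (b), (e)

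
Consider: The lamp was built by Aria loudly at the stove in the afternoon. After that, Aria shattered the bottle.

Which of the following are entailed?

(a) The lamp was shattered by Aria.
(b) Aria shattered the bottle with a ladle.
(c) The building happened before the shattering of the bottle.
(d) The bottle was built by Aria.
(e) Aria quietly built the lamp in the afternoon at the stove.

(a) Not entailed — Aria shattered the bottle, not the lamp; the lamp belongs to the building event.
(b) Not entailed — 'with a ladle' adds information not in the original event.
(c) Entailed — the narrative places the building before the shattering.
(d) Not entailed — Aria built the lamp, not the bottle; the bottle belongs to the shattering event.
(e) Not entailed — 'quietly' adds a manner not in (and inconsistent with) the original.

(c)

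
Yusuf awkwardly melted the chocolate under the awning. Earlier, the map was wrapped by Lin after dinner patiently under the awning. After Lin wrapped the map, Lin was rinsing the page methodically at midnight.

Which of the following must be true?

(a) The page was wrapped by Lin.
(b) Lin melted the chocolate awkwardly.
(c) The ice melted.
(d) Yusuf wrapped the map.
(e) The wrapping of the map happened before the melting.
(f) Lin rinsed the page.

(e), (f)

(a) Not entailed — Lin wrapped the map, not the page; the page belongs to the rinsing event.
(b) Not entailed — the passage has Yusuf melting the chocolate, not Lin.
(c) Not entailed — the chocolate is what melted, not the ice.
(d) Not entailed — the passage has Lin wrapping the map, not Yusuf.
(e) Entailed — the narrative places the wrapping before the melting.
(f) Entailed — 'rinse' is an activity; 'was rinsing' entails that some rinsing happened, so 'rinsed' holds.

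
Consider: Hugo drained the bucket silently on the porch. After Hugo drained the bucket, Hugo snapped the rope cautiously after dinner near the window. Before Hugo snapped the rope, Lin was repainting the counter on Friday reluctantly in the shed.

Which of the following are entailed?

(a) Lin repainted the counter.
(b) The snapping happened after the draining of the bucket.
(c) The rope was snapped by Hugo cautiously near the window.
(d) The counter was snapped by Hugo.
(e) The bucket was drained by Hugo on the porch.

(b), (c), (e)

(a) Not entailed — 'was repainting' is progressive on an accomplishment; it does not entail the completed 'repainted'.
(b) Entailed — the narrative places the draining before the snapping.
(c) Entailed — this follows by dropping conjuncts from the snapping event's description.
(d) Not entailed — Hugo snapped the rope, not the counter; the counter belongs to the repainting event.
(e) Entailed — this follows by dropping conjuncts from the draining event's description.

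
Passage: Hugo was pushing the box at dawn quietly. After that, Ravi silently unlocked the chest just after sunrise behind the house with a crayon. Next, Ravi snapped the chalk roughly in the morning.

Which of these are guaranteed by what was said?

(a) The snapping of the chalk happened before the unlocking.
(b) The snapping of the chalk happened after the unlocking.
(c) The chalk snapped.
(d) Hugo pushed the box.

(a) Not entailed — the narrative places the unlocking before the snapping, not after.
(b) Entailed — the narrative places the unlocking before the snapping.
(c) Entailed — 'Ravi snapped the chalk' is causative; it entails the inchoative 'the chalk snapped'.
(d) Entailed — 'push' is an activity; 'was pushing' entails that some pushing happened, so 'pushed' holds.

(b), (c), (d)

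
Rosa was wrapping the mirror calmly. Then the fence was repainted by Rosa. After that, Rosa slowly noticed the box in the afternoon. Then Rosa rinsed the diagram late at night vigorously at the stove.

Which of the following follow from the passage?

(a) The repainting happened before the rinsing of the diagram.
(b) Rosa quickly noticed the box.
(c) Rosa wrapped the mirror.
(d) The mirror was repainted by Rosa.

(a)

(a) Entailed — the narrative places the repainting before the rinsing.
(b) Not entailed — 'quickly' adds a manner not in (and inconsistent with) the original.
(c) Not entailed — 'was wrapping' is progressive on an accomplishment; it does not entail the completed 'wrapped'.
(d) Not entailed — Rosa repainted the fence, not the mirror; the mirror belongs to the wrapping event.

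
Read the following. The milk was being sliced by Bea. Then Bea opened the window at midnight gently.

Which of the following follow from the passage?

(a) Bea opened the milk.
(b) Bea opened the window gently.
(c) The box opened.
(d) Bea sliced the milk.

(a) Not entailed — Bea opened the window, not the milk; the milk belongs to the slicing event.
(b) Entailed — this follows by dropping conjuncts from the opening event's description.
(c) Not entailed — the window is what opened, not the box.
(d) Not entailed — 'was slicing' is progressive on an accomplishment; it does not entail the completed 'sliced'.

(b)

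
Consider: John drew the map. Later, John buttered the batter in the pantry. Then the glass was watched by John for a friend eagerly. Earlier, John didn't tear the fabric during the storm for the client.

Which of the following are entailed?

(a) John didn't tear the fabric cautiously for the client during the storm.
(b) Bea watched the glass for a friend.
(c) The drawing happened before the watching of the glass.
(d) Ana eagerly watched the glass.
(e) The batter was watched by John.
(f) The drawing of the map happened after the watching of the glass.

(a) Entailed — under negation, adding a further restriction is entailed: if no such tearing event occurred, none occurred cautiously either.
(b) Not entailed — the passage has John watching the glass, not Bea.
(c) Entailed — the narrative places the drawing before the watching.
(d) Not entailed — the passage has John watching the glass, not Ana.
(e) Not entailed — John watched the glass, not the batter; the batter belongs to the buttering event.
(f) Not entailed — the narrative places the drawing before the watching, not after.

(a), (c)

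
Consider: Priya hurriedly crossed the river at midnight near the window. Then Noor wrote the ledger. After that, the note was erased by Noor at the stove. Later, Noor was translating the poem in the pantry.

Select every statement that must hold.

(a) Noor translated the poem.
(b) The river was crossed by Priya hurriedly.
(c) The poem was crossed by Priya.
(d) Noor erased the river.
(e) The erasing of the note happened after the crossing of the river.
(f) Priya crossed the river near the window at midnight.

(b), (e), (f)

(a) Not entailed — 'was translating' is progressive on an accomplishment; it does not entail the completed 'translated'.
(b) Entailed — this follows by dropping conjuncts from the crossing event's description.
(c) Not entailed — Priya crossed the river, not the poem; the poem belongs to the translating event.
(d) Not entailed — Noor erased the note, not the river; the river belongs to the crossing event.
(e) Entailed — the narrative places the crossing before the erasing.
(f) Entailed — this follows by dropping conjuncts from the crossing event's description.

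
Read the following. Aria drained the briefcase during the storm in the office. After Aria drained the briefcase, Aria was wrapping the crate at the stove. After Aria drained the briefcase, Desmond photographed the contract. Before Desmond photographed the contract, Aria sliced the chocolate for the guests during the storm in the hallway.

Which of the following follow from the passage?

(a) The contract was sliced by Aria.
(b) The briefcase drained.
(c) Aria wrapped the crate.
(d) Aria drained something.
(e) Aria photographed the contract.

(a) Not entailed — Aria sliced the chocolate, not the contract; the contract belongs to the photographing event.
(b) Entailed — 'Aria drained the briefcase' is causative; it entails the inchoative 'the briefcase drained'.
(c) Not entailed — 'was wrapping' is progressive on an accomplishment; it does not entail the completed 'wrapped'.
(d) Entailed — the original entails any weakening of itself; this just drops 'during the storm', 'in the office' and generalizes the patient.
(e) Not entailed — the passage has Desmond photographing the contract, not Aria.

(b), (d)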